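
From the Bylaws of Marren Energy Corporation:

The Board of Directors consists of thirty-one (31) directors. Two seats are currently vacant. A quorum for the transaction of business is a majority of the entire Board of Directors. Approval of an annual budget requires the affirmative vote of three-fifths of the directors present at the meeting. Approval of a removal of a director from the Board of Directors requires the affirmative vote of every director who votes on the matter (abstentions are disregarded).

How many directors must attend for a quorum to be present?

16

A majority of 31 is 16.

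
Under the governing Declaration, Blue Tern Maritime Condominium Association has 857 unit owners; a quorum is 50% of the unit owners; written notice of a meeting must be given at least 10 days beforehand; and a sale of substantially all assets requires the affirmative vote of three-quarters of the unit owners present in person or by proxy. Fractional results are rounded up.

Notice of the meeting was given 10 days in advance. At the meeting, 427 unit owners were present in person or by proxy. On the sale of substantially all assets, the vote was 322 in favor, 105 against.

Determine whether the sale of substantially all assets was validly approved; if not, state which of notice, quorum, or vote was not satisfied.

Invalid — quorum requirement not satisfied.

Notice: 10 days given; 10 required. Satisfied.
Quorum: 50% of 857 = 428.50, rounded up to 429; 427 present. Not satisfied.
Vote: requires three-fourths of those present (427); 3/4 of 427 = 320.25, rounded up to 321, so 321 needed; 322 in favor. Satisfied.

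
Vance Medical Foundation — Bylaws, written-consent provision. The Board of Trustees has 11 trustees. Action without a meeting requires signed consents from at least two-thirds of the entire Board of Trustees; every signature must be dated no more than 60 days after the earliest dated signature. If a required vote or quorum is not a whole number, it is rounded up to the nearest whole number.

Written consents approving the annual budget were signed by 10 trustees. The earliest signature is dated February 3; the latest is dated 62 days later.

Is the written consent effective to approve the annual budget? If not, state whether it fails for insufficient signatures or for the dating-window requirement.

Signatures required: at least two-thirds of 11 — 2/3 of 11 = 7.33, rounded up to 8, so 8 needed; 10 signed. Sufficient.
Dating window: the latest signature is 62 days after the earliest; the limit is 60 days. Outside the window.

Not effective — dating-window requirement not satisfied.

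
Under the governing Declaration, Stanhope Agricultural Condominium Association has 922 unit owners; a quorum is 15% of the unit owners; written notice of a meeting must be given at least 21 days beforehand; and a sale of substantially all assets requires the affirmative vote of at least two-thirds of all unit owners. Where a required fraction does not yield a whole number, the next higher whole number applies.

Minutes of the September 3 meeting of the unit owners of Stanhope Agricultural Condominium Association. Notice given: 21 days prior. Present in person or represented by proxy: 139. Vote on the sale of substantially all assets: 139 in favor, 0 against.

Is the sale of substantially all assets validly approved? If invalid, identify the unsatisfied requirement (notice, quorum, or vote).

Invalid — vote requirement not satisfied.

Notice: 21 days given; 21 required. Satisfied.
Quorum: 15% of 922 = 138.30, rounded up to 139; 139 present. Satisfied.
Vote: requires two-thirds of all unit owners (922); 2/3 of 922 = 614.67, rounded up to 615, so 615 needed; 139 in favor. Not satisfied.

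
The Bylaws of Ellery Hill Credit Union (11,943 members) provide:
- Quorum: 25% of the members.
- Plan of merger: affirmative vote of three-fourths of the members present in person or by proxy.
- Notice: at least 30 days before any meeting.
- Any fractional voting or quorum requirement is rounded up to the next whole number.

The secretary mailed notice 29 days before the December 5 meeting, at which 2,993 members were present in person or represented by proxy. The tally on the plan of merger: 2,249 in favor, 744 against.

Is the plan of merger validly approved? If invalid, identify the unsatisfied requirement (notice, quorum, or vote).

Notice: 29 days given; 30 required. Not satisfied.
Quorum: 25% of 11,943 = 2,985.75, rounded up to 2,986; 2,993 present. Satisfied.
Vote: requires three-fourths of those present (2,993); 3/4 of 2993 = 2244.75, rounded up to 2245, so 2,245 needed; 2,249 in favor. Satisfied.

Invalid — notice requirement not satisfied.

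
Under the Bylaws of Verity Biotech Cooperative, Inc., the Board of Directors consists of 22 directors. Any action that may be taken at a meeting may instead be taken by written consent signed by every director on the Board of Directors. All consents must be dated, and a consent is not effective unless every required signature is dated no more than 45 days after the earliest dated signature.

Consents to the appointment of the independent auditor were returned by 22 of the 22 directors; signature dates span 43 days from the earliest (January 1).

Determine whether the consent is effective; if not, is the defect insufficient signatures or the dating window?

Effective — both the signature and dating-window requirements are satisfied.

Signatures required: the unanimous vote of 22 — unanimous means all 22, so 22 needed; 22 signed. Sufficient.
Dating window: the latest signature is 43 days after the earliest; the limit is 45 days. Within the window.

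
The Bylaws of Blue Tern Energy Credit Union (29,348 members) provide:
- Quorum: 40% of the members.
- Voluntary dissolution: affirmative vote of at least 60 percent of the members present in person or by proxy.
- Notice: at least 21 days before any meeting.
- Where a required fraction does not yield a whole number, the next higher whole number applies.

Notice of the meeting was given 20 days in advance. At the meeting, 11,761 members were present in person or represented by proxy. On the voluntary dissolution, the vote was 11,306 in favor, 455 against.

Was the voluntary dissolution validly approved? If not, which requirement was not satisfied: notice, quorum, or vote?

Notice: 20 days given; 21 required. Not satisfied.
Quorum: 40% of 29,348 = 11,739.20, rounded up to 11,740; 11,761 present. Satisfied.
Vote: requires three-fifths of those present (11,761); 3/5 of 11761 = 7056.60, rounded up to 7057, so 7,057 needed; 11,306 in favor. Satisfied.

Invalid — notice requirement not satisfied.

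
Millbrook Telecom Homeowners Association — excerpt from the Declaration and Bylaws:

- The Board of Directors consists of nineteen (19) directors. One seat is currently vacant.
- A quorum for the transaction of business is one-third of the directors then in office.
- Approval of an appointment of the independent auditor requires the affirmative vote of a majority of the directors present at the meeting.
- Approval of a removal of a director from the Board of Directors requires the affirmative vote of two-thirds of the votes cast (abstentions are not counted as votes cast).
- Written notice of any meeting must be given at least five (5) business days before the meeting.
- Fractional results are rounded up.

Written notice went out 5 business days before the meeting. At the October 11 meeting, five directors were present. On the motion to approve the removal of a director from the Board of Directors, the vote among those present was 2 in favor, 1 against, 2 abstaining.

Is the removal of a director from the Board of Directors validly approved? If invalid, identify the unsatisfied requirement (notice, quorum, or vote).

Invalid — quorum requirement not satisfied.

Notice: 5 business days given; 5 required (5 ≥ 5). Satisfied.
Quorum: 5 present; quorum is 6. Not satisfied.
Vote: the removal of a director from the Board of Directors requires two-thirds of the votes cast (5 present − 2 abstaining = 3). 2/3 of 3 = 2, so 2 affirmative votes are needed; 2 voted in favor. Satisfied. (Moot — without a quorum no business can be validly transacted.)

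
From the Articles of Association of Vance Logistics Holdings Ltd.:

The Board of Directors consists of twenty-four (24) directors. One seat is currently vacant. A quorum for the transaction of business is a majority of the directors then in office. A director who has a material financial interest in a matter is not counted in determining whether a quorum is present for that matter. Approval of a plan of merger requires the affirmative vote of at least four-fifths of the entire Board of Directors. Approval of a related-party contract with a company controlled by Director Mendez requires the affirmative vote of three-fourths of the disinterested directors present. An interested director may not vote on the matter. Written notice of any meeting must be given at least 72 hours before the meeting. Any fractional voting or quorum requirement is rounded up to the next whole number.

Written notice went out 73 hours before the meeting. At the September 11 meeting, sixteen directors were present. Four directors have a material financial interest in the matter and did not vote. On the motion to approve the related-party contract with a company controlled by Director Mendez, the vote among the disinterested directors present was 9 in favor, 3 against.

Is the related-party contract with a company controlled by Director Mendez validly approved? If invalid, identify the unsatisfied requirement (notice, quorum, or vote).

Notice: 73 hours given; 72 required (73 ≥ 72). Satisfied.
Quorum: 16 present, but the 4 interested directors do not count, leaving 12. Quorum is 12. Satisfied.
Vote: the related-party contract with a company controlled by Director Mendez requires three-fourths of the disinterested directors present (16 − 4 = 12). 3/4 of 12 = 9, so 9 affirmative votes are needed; 9 voted in favor. Satisfied.

Valid — all requirements satisfied.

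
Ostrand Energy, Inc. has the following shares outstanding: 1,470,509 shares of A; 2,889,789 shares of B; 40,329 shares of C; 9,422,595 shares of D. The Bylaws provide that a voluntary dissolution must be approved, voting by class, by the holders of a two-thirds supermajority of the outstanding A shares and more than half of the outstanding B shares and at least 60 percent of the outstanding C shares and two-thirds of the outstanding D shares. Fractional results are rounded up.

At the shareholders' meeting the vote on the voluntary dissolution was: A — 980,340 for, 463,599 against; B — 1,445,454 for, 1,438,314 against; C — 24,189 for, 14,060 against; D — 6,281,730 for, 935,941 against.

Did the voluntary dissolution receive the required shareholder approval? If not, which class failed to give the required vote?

Not approved — the C shares did not give the required vote.

A: 2/3 of 1470509 = 980339.33, rounded up to 980340; 980,340 required, 980,340 in favor — approved.
B: a majority of 2889789 is 1444895; 1,444,895 required, 1,445,454 in favor — approved.
C: 3/5 of 40329 = 24197.40, rounded up to 24198; 24,198 required, 24,189 in favor — not approved.
D: 2/3 of 9422595 = 6281730; 6,281,730 required, 6,281,730 in favor — approved.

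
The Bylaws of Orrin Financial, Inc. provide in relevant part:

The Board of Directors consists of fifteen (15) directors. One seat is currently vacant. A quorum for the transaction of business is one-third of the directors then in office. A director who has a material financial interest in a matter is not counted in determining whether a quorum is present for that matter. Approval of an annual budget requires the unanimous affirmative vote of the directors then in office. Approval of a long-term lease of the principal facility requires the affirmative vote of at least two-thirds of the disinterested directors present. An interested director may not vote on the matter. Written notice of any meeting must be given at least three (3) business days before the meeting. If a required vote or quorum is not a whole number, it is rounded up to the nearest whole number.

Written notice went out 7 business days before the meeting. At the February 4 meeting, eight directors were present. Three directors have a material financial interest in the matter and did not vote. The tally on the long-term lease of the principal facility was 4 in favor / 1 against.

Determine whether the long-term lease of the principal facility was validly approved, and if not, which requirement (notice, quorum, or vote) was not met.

Notice: 7 business days given; 3 required (7 ≥ 3). Satisfied.
Quorum: 8 present, but the 3 interested directors do not count, leaving 5. Quorum is 5. Satisfied.
Vote: the long-term lease of the principal facility requires two-thirds of the disinterested directors present (8 − 3 = 5). 2/3 of 5 = 3.33, rounded up to 4, so 4 affirmative votes are needed; 4 voted in favor. Satisfied.

Valid — all requirements satisfied.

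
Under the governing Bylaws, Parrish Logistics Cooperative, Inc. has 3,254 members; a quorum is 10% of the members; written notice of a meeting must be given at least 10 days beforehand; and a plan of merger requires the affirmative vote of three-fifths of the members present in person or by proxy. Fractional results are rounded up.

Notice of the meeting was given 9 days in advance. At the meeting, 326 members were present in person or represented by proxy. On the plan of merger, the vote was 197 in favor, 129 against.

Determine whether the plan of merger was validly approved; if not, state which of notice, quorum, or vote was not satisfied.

Invalid — notice requirement not satisfied.

Notice: 9 days given; 10 required. Not satisfied.
Quorum: 10% of 3,254 = 325.40, rounded up to 326; 326 present. Satisfied.
Vote: requires three-fifths of those present (326); 3/5 of 326 = 195.60, rounded up to 196, so 196 needed; 197 in favor. Satisfied.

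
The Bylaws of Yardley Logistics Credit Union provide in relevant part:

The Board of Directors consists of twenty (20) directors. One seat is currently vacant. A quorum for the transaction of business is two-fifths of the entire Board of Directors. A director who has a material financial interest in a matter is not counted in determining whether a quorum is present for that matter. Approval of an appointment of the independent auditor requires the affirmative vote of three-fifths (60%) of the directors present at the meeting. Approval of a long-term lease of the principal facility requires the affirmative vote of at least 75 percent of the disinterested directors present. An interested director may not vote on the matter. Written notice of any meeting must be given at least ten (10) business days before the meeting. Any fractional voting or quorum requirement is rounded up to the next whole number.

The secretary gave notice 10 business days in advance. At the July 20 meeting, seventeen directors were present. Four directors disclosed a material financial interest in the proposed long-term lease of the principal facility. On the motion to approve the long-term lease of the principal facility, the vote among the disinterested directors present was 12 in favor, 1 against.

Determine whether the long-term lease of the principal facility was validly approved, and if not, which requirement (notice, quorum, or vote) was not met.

Notice: 10 business days given; 10 required (10 ≥ 10). Satisfied.
Quorum: 17 present, but the 4 interested directors do not count, leaving 13. Quorum is 8. Satisfied.
Vote: the long-term lease of the principal facility requires three-fourths of the disinterested directors present (17 − 4 = 13). 3/4 of 13 = 9.75, rounded up to 10, so 10 affirmative votes are needed; 12 voted in favor. Satisfied.

Valid — all requirements satisfied.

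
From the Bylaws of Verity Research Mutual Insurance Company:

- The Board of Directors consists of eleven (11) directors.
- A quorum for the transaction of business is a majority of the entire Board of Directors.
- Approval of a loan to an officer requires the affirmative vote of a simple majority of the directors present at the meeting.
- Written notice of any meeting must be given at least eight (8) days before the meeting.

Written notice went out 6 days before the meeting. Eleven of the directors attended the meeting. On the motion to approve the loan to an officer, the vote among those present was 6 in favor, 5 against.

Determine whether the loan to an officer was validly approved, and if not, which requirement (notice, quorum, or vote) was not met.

Invalid — notice requirement not satisfied.

Notice: 6 days given; 8 required (6 < 8). Not satisfied.
Quorum: 11 present; quorum is 6. Satisfied.
Vote: the loan to an officer requires a majority of the directors present (11). A majority of 11 is 6, so 6 affirmative votes are needed; 6 voted in favor. Satisfied.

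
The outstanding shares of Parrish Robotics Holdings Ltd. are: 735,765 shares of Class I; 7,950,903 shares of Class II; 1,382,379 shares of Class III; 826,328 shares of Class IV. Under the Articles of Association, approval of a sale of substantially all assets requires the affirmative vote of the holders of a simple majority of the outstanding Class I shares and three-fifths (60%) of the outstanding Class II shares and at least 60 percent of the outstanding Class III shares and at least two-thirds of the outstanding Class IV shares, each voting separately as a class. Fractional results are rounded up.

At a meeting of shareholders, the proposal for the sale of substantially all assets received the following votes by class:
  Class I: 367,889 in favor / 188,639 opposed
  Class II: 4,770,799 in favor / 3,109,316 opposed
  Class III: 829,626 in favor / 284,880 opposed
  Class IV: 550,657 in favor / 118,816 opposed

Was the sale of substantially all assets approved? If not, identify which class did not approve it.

Not approved — the Class IV shares did not give the required vote.

Class I: a majority of 735765 is 367883; 367,883 required, 367,889 in favor — approved.
Class II: 3/5 of 7950903 = 4770541.80, rounded up to 4770542; 4,770,542 required, 4,770,799 in favor — approved.
Class III: 3/5 of 1382379 = 829427.40, rounded up to 829428; 829,428 required, 829,626 in favor — approved.
Class IV: 2/3 of 826328 = 550885.33, rounded up to 550886; 550,886 required, 550,657 in favor — not approved.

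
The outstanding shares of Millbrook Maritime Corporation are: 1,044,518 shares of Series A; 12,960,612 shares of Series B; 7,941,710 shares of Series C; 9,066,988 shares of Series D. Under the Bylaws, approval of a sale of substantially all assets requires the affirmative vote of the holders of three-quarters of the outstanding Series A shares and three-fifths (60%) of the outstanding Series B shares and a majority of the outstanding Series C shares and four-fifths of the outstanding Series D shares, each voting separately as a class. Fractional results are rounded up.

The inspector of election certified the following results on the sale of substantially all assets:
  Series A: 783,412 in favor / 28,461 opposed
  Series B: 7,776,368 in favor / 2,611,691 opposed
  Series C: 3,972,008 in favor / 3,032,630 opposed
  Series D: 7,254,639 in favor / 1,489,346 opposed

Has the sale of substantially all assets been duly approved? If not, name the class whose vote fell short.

Approved — every class gave the required vote.

Series A: 3/4 of 1044518 = 783388.50, rounded up to 783389; 783,389 required, 783,412 in favor — approved.
Series B: 3/5 of 12960612 = 7776367.20, rounded up to 7776368; 7,776,368 required, 7,776,368 in favor — approved.
Series C: a majority of 7941710 is 3970856; 3,970,856 required, 3,972,008 in favor — approved.
Series D: 4/5 of 9066988 = 7253590.40, rounded up to 7253591; 7,253,591 required, 7,254,639 in favor — approved.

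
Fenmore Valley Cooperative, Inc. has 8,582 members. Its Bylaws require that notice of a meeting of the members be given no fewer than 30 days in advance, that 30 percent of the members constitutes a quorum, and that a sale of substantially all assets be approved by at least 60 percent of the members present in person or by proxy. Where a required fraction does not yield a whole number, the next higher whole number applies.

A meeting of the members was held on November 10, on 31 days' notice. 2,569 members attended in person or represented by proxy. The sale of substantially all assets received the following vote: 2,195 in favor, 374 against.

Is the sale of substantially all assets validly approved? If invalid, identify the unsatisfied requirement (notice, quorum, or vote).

Notice: 31 days given; 30 required. Satisfied.
Quorum: 30% of 8,582 = 2,574.60, rounded up to 2,575; 2,569 present. Not satisfied.
Vote: requires three-fifths of those present (2,569); 3/5 of 2569 = 1541.40, rounded up to 1542, so 1,542 needed; 2,195 in favor. Satisfied.

Invalid — quorum requirement not satisfied.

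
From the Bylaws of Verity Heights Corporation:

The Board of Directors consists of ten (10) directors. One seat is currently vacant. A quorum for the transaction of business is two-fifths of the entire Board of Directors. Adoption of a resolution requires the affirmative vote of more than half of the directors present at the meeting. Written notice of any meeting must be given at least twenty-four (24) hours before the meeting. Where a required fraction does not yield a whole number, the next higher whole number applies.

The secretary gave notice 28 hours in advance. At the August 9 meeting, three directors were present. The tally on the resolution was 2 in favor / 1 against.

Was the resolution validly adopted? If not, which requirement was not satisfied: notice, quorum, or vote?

Invalid — quorum requirement not satisfied.

Notice: 28 hours given; 24 required (28 ≥ 24). Satisfied.
Quorum: 3 present; quorum is 4. Not satisfied.
Vote: the resolution requires a majority of the directors present (3). A majority of 3 is 2, so 2 affirmative votes are needed; 2 voted in favor. Satisfied. (Moot — without a quorum no business can be validly transacted.)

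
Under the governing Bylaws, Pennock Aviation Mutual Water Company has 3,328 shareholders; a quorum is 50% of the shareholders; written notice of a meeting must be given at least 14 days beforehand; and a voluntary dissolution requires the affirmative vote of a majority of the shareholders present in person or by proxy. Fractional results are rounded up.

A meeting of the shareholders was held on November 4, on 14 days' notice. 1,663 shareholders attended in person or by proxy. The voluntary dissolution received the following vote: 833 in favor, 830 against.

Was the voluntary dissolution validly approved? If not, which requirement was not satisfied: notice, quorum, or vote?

Notice: 14 days given; 14 required. Satisfied.
Quorum: 50% of 3,328 = 1,664; 1,663 present. Not satisfied.
Vote: requires a majority of those present (1,663); a majority of 1663 is 832, so 832 needed; 833 in favor. Satisfied.

Invalid — quorum requirement not satisfied.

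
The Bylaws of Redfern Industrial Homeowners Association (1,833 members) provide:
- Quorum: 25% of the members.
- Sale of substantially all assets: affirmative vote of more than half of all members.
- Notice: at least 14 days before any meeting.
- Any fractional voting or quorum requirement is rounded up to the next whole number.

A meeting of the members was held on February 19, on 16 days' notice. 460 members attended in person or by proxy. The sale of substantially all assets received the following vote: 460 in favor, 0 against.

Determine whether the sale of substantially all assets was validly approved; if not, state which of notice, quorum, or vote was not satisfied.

Notice: 16 days given; 14 required. Satisfied.
Quorum: 25% of 1,833 = 458.25, rounded up to 459; 460 present. Satisfied.
Vote: requires a majority of all members (1,833); a majority of 1833 is 917, so 917 needed; 460 in favor. Not satisfied.

Invalid — vote requirement not satisfied.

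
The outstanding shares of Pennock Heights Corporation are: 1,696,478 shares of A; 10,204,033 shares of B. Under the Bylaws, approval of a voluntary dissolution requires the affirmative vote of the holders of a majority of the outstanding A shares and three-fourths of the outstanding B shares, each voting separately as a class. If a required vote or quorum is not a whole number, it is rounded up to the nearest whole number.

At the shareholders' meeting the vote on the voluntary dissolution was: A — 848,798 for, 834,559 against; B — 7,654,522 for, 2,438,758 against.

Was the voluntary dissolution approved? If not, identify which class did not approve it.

Approved — every class gave the required vote.

A: a majority of 1696478 is 848240; 848,240 required, 848,798 in favor — approved.
B: 3/4 of 10204033 = 7653024.75, rounded up to 7653025; 7,653,025 required, 7,654,522 in favor — approved.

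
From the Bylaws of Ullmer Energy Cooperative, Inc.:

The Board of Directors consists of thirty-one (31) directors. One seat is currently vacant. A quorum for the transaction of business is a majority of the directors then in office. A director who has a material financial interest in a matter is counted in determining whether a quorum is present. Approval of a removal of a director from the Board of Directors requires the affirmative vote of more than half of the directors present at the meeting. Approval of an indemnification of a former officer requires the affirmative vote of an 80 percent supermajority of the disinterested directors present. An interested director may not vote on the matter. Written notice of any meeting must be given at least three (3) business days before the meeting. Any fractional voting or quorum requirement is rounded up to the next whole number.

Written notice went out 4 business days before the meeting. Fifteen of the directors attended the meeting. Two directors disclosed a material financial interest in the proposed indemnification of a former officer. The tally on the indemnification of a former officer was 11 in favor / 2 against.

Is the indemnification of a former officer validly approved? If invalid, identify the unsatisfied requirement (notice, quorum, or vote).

Invalid — quorum requirement not satisfied.

Notice: 4 business days given; 3 required (4 ≥ 3). Satisfied.
Quorum: 15 present (interested directors count toward quorum); quorum is 16. Not satisfied.
Vote: the indemnification of a former officer requires four-fifths of the disinterested directors present (15 − 2 = 13). 4/5 of 13 = 10.40, rounded up to 11, so 11 affirmative votes are needed; 11 voted in favor. Satisfied. (Moot — without a quorum no business can be validly transacted.)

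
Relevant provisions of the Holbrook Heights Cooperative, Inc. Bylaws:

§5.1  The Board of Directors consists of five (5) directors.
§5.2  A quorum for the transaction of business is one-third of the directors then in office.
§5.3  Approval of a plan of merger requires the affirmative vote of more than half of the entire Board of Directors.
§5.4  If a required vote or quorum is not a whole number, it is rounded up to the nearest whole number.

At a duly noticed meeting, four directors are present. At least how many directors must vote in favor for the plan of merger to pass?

3

The plan of merger requires a majority of the entire Board of Directors (5).
A majority of 5 is 3.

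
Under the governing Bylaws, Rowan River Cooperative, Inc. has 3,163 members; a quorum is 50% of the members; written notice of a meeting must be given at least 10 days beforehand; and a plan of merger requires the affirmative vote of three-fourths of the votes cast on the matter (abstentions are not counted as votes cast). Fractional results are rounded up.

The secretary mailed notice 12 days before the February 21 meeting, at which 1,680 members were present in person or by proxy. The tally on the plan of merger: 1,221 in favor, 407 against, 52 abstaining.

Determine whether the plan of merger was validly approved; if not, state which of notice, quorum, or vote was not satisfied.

Notice: 12 days given; 10 required. Satisfied.
Quorum: 50% of 3,163 = 1,581.50, rounded up to 1,582; 1,680 present. Satisfied.
Vote: requires three-fourths of the votes cast (1,680 − 52 abstaining = 1,628); 3/4 of 1628 = 1221, so 1,221 needed; 1,221 in favor. Satisfied.

Valid — all requirements satisfied.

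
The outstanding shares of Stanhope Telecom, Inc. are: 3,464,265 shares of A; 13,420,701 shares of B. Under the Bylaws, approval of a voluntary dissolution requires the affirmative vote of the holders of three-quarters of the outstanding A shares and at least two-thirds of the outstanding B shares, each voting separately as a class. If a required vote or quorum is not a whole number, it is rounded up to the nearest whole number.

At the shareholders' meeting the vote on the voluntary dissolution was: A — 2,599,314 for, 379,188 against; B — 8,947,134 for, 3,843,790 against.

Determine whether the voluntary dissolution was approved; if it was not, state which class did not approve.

Approved — every class gave the required vote.

A: 3/4 of 3464265 = 2598198.75, rounded up to 2598199; 2,598,199 required, 2,599,314 in favor — approved.
B: 2/3 of 13420701 = 8947134; 8,947,134 required, 8,947,134 in favor — approved.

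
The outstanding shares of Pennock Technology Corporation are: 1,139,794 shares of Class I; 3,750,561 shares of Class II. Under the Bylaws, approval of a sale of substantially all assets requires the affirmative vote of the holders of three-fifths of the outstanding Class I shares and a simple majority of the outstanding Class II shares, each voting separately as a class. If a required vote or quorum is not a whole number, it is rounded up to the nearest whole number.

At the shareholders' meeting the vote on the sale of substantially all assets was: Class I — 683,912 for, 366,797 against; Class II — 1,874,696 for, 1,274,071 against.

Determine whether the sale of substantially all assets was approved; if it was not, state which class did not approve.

Class I: 3/5 of 1139794 = 683876.40, rounded up to 683877; 683,877 required, 683,912 in favor — approved.
Class II: a majority of 3750561 is 1875281; 1,875,281 required, 1,874,696 in favor — not approved.

Not approved — the Class II shares did not give the required vote.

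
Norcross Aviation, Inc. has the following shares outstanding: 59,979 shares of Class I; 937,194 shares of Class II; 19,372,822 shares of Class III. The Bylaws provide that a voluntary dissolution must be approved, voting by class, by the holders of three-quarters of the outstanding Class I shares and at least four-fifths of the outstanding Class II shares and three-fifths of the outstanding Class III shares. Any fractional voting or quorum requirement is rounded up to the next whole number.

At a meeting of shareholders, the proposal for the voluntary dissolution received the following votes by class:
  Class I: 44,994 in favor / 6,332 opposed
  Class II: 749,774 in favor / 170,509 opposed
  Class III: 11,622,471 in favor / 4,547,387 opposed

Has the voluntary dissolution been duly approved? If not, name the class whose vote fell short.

Not approved — the Class III shares did not give the required vote.

Class I: 3/4 of 59979 = 44984.25, rounded up to 44985; 44,985 required, 44,994 in favor — approved.
Class II: 4/5 of 937194 = 749755.20, rounded up to 749756; 749,756 required, 749,774 in favor — approved.
Class III: 3/5 of 19372822 = 11623693.20, rounded up to 11623694; 11,623,694 required, 11,622,471 in favor — not approved.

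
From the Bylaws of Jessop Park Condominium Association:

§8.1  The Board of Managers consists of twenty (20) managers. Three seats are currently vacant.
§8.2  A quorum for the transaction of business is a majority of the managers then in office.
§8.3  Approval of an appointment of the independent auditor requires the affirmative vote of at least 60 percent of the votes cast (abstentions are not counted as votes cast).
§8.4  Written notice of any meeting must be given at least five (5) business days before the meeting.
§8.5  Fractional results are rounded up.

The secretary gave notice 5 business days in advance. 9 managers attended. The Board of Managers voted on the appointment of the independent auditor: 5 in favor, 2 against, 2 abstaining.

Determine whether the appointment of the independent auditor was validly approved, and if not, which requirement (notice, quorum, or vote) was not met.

Valid — all requirements satisfied.

Notice: 5 business days given; 5 required (5 ≥ 5). Satisfied.
Quorum: 9 present; quorum is 9. Satisfied.
Vote: the appointment of the independent auditor requires three-fifths of the votes cast (9 present − 2 abstaining = 7). 3/5 of 7 = 4.20, rounded up to 5, so 5 affirmative votes are needed; 5 voted in favor. Satisfied.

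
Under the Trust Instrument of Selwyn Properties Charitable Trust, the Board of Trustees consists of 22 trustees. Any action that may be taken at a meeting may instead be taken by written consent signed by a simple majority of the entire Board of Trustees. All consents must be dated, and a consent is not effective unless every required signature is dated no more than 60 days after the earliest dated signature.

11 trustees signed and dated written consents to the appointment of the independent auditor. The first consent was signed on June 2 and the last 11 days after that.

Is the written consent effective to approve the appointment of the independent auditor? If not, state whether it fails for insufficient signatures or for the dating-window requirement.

Signatures required: a simple majority of 22 — a majority of 22 is 12, so 12 needed; 11 signed. Insufficient.
Dating window: the latest signature is 11 days after the earliest; the limit is 60 days. Within the window.

Not effective — insufficient signatures.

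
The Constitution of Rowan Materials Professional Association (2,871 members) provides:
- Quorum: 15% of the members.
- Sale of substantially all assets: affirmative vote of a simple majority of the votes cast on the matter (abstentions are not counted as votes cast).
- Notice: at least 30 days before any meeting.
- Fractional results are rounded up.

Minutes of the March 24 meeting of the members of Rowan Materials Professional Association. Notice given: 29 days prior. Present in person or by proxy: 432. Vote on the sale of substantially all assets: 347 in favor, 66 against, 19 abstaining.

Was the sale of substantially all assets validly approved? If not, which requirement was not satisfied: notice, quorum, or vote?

Invalid — notice requirement not satisfied.

Notice: 29 days given; 30 required. Not satisfied.
Quorum: 15% of 2,871 = 430.65, rounded up to 431; 432 present. Satisfied.
Vote: requires a majority of the votes cast (432 − 19 abstaining = 413); a majority of 413 is 207, so 207 needed; 347 in favor. Satisfied.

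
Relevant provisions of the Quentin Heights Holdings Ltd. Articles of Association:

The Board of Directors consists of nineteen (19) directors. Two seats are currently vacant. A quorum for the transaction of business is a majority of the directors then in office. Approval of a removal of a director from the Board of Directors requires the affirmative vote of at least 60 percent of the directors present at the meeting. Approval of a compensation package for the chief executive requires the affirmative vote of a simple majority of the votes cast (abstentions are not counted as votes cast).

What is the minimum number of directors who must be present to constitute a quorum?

9

A majority of 17 is 9.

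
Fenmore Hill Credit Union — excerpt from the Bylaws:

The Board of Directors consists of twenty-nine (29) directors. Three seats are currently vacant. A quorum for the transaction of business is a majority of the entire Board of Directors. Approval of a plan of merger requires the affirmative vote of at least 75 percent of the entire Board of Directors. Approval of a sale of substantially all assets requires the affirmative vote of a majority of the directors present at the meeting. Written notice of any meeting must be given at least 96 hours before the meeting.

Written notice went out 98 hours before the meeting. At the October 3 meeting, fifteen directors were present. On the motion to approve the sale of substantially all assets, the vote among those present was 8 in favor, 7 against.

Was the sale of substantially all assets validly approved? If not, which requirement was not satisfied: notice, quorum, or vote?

Notice: 98 hours given; 96 required (98 ≥ 96). Satisfied.
Quorum: 15 present; quorum is 15. Satisfied.
Vote: the sale of substantially all assets requires a majority of the directors present (15). A majority of 15 is 8, so 8 affirmative votes are needed; 8 voted in favor. Satisfied.

Valid — all requirements satisfied.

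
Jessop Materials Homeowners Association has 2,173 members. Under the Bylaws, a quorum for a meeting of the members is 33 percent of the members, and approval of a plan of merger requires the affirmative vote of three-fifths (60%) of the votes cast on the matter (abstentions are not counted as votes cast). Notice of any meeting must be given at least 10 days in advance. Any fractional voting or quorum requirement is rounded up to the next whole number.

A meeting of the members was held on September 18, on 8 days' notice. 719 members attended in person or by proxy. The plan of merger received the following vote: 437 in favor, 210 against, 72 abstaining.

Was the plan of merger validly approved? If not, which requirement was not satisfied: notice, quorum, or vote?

Notice: 8 days given; 10 required. Not satisfied.
Quorum: 33% of 2,173 = 717.09, rounded up to 718; 719 present. Satisfied.
Vote: requires three-fifths of the votes cast (719 − 72 abstaining = 647); 3/5 of 647 = 388.20, rounded up to 389, so 389 needed; 437 in favor. Satisfied.

Invalid — notice requirement not satisfied.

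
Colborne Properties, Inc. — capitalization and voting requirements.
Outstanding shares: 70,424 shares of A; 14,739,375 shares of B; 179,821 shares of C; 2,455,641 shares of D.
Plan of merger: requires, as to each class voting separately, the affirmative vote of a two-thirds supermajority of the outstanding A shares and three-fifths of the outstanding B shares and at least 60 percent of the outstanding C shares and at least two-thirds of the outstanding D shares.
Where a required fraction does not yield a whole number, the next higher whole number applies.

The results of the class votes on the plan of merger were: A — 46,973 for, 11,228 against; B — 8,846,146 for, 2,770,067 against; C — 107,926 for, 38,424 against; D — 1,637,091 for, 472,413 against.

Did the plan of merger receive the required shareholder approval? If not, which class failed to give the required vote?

Not approved — the D shares did not give the required vote.

A: 2/3 of 70424 = 46949.33, rounded up to 46950; 46,950 required, 46,973 in favor — approved.
B: 3/5 of 14739375 = 8843625; 8,843,625 required, 8,846,146 in favor — approved.
C: 3/5 of 179821 = 107892.60, rounded up to 107893; 107,893 required, 107,926 in favor — approved.
D: 2/3 of 2455641 = 1637094; 1,637,094 required, 1,637,091 in favor — not approved.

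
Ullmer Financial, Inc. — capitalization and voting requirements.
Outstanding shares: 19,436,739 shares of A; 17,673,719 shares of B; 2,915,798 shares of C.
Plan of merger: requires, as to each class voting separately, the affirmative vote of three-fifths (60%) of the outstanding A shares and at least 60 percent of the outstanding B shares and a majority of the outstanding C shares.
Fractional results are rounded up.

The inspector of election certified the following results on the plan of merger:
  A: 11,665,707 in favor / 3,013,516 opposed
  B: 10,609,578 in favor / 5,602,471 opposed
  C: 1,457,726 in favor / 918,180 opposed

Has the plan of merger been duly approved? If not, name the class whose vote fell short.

Not approved — the C shares did not give the required vote.

A: 3/5 of 19436739 = 11662043.40, rounded up to 11662044; 11,662,044 required, 11,665,707 in favor — approved.
B: 3/5 of 17673719 = 10604231.40, rounded up to 10604232; 10,604,232 required, 10,609,578 in favor — approved.
C: a majority of 2915798 is 1457900; 1,457,900 required, 1,457,726 in favor — not approved.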